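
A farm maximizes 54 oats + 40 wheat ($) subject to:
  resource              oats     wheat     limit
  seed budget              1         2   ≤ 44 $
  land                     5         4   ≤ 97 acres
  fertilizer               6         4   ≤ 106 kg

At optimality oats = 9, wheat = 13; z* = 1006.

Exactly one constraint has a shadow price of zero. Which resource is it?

seed budget

seed budget: 35/44 (slack 9)
land: 97/97 (binding)
fertilizer: 106/106 (binding)
By complementary slackness, a constraint with positive slack has shadow price 0 → seed budget.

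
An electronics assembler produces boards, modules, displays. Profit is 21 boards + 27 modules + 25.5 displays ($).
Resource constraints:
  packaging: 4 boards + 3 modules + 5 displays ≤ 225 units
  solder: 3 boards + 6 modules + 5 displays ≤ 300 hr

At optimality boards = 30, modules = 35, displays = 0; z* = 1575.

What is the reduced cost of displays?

Both packaging and solder are binding at x*.
From A_Bᵀ y = c: 4·y_packaging + 3·y_solder = 21; 3·y_packaging + 6·y_solder = 27.
This yields shadow prices y_packaging = 3, y_solder = 3.
Reduced cost of displays: c₃ − yᵀa₃ = 25.5 − (3·5 + 3·5) = 25.5 − 30 = -4.5.

-4.5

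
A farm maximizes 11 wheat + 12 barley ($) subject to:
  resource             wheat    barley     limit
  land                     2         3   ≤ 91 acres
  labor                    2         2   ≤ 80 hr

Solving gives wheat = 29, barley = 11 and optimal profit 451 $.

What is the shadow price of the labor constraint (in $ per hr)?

4.5

Check each constraint at x*: land 91/91 (tight); labor 80/80 (tight).
From A_Bᵀ y = c: 2·y_land + 2·y_labor = 11; 3·y_land + 2·y_labor = 12.
This yields shadow prices y_land = 1, y_labor = 4.5.
Shadow price of labor = 4.5.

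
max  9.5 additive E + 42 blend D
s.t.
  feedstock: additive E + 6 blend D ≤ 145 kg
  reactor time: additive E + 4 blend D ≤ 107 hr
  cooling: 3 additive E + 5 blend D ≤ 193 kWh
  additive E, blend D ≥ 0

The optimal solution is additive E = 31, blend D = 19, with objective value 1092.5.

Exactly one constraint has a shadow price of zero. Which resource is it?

cooling

feedstock: 145/145 (binding)
reactor time: 107/107 (binding)
cooling: 188/193 (slack 5)
By complementary slackness, a constraint with positive slack has shadow price 0 → cooling.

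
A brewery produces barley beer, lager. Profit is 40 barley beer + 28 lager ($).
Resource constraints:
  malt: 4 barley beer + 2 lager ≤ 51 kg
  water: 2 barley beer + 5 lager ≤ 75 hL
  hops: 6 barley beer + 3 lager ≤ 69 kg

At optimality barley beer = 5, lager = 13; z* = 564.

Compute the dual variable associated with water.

Check each constraint at x*: malt 46/51 (slack 5); water 75/75 (tight); hops 69/69 (tight).
By complementary slackness, y = 0 for the non-binding constraint.
Dual feasibility on the basic columns requires 2·y_water + 6·y_hops = 40, 5·y_water + 3·y_hops = 28.
→ y_water = 2 and y_hops = 6.
Shadow price of water = 2.

2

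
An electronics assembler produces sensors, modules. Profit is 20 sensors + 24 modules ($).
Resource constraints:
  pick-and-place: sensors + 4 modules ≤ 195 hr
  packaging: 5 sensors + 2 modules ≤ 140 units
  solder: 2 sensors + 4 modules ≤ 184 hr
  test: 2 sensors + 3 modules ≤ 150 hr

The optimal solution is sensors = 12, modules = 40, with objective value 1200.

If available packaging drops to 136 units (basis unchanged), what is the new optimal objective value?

1192

Check each constraint at x*: pick-and-place 172/195 (slack 23); packaging 140/140 (tight); solder 184/184 (tight); test 144/150 (slack 6).
Slack constraints have shadow price 0 (complementary slackness).
Dual feasibility on the basic columns requires 5·y_packaging + 2·y_solder = 20, 2·y_packaging + 4·y_solder = 24.
Solving: y_packaging = 2, y_solder = 5.
Δz = y_packaging·Δb = 2 × (-4) = -8, so new z* = 1200 − 8 = 1192.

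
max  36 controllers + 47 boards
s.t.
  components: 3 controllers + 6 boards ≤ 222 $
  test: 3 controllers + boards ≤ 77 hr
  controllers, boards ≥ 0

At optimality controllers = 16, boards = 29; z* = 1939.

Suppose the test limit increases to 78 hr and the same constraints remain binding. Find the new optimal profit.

At the optimum: components uses 222 of 222 (binding); test uses 77 of 77 (binding).
The binding rows give the dual system: 3·y_components + 3·y_test = 36 and 6·y_components + 1·y_test = 47.
This yields shadow prices y_components = 7, y_test = 5.
Δz = y_test·Δb = 5 × (1) = 5, so new z* = 1939 + 5 = 1944.

1944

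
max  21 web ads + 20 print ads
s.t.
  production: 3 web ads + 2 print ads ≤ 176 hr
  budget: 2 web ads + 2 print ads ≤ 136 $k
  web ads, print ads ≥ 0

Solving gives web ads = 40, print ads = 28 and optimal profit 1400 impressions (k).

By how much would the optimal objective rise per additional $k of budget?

9

Both production and budget are binding at x*.
From A_Bᵀ y = c: 3·y_production + 2·y_budget = 21; 2·y_production + 2·y_budget = 20.
This yields shadow prices y_production = 1, y_budget = 9.
Shadow price of budget = 9.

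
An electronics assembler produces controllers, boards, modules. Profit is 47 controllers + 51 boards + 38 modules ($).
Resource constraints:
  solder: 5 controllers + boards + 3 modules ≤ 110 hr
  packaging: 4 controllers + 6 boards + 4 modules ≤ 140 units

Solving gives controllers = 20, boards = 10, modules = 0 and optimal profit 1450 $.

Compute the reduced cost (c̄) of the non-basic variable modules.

-3

Check each constraint at x*: solder 110/110 (tight); packaging 140/140 (tight).
From A_Bᵀ y = c: 5·y_solder + 4·y_packaging = 47; 1·y_solder + 6·y_packaging = 51.
This yields shadow prices y_solder = 3, y_packaging = 8.
Reduced cost of modules: c₃ − yᵀa₃ = 38 − (3·3 + 8·4) = 38 − 41 = -3.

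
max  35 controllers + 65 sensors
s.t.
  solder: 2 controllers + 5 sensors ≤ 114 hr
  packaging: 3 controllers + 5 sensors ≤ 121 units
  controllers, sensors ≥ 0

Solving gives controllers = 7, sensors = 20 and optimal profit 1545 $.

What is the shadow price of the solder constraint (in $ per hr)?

4

Check each constraint at x*: solder 114/114 (tight); packaging 121/121 (tight).
The binding rows give the dual system: 2·y_solder + 3·y_packaging = 35 and 5·y_solder + 5·y_packaging = 65.
→ y_solder = 4 and y_packaging = 9.
Shadow price of solder = 4.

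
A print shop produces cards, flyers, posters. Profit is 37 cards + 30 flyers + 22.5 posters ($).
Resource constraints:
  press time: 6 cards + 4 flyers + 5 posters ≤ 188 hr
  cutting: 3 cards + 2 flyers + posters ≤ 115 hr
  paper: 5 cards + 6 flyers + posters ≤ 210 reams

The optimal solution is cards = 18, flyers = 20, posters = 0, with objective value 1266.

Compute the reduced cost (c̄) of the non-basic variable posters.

Check each constraint at x*: press time 188/188 (tight); cutting 94/115 (slack 21); paper 210/210 (tight).
Slack constraints have shadow price 0 (complementary slackness).
From A_Bᵀ y = c: 6·y_press time + 5·y_paper = 37; 4·y_press time + 6·y_paper = 30.
→ y_press time = 4.5 and y_paper = 2.
Reduced cost of posters: c₃ − yᵀa₃ = 22.5 − (4.5·5 + 2·1) = 22.5 − 24.5 = -2.

-2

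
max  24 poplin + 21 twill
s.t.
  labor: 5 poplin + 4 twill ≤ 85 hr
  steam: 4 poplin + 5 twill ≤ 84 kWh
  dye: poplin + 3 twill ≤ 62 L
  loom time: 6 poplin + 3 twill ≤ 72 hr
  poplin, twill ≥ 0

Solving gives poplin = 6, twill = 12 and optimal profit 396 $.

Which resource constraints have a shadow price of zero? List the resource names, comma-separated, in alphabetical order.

dye, labor

labor: 78/85 (slack 7)
steam: 84/84 (binding)
dye: 42/62 (slack 20)
loom time: 72/72 (binding)
By complementary slackness, a constraint with positive slack has shadow price 0 → dye, labor.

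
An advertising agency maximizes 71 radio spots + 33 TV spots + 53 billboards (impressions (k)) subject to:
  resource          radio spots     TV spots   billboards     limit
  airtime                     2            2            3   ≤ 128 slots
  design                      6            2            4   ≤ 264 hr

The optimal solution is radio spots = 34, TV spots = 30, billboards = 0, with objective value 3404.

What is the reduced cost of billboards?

Both airtime and design are binding at x*.
The binding rows give the dual system: 2·y_airtime + 6·y_design = 71 and 2·y_airtime + 2·y_design = 33.
This yields shadow prices y_airtime = 7, y_design = 9.5.
Reduced cost of billboards: c₃ − yᵀa₃ = 53 − (7·3 + 9.5·4) = 53 − 59 = -6.

-6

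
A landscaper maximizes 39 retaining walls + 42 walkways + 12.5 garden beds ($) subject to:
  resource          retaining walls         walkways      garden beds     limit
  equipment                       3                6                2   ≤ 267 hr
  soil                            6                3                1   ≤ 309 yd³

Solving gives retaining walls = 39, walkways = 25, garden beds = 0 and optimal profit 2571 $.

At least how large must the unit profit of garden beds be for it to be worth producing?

14

At the optimum: equipment uses 267 of 267 (binding); soil uses 309 of 309 (binding).
Dual feasibility on the basic columns requires 3·y_equipment + 6·y_soil = 39, 6·y_equipment + 3·y_soil = 42.
→ y_equipment = 5 and y_soil = 4.
garden beds enters the basis when its profit ≥ yᵀa₃ = 5·2 + 4·1 = 14.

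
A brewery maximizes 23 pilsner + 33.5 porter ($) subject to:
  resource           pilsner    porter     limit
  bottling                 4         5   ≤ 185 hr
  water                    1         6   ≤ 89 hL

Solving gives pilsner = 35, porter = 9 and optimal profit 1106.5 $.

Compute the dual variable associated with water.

1

Check each constraint at x*: bottling 185/185 (tight); water 89/89 (tight).
Dual feasibility on the basic columns requires 4·y_bottling + 1·y_water = 23, 5·y_bottling + 6·y_water = 33.5.
Solving: y_bottling = 5.5, y_water = 1.
Shadow price of water = 1.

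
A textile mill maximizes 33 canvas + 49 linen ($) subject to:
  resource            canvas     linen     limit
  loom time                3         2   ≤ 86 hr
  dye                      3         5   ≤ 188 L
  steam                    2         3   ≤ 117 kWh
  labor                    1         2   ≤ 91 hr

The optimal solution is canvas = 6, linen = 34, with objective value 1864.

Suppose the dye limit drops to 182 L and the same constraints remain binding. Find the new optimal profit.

At the optimum: loom time uses 86 of 86 (binding); dye uses 188 of 188 (binding); steam uses 114 of 117 (slack = 3); labor uses 74 of 91 (slack = 17).
Slack constraints have shadow price 0 (complementary slackness).
The binding rows give the dual system: 3·y_loom time + 3·y_dye = 33 and 2·y_loom time + 5·y_dye = 49.
This yields shadow prices y_loom time = 2, y_dye = 9.
Δz = y_dye·Δb = 9 × (-6) = -54, so new z* = 1864 − 54 = 1810.

1810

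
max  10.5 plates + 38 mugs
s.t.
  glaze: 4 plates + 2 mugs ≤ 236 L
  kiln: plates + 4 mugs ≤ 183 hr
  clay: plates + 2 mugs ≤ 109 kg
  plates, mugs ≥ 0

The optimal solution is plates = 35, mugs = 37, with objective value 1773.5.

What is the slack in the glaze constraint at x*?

glaze used = 4·35 + 2·37 = 214; slack = 236 − 214 = 22.

22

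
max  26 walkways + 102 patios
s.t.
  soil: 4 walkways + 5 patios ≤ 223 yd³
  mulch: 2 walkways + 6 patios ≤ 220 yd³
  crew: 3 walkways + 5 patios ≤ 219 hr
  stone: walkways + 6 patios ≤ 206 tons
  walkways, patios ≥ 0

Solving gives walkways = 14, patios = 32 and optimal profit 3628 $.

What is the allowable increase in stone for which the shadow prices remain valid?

14

Binding constraints: mulch, stone. The basis is B = [[2,6],[1,6]] with det 6.
Per unit increase in stone, x* moves by d = (-1, 0.3333).
The basis stays optimal until walkways reaches 0; allowable increase = 14 tons.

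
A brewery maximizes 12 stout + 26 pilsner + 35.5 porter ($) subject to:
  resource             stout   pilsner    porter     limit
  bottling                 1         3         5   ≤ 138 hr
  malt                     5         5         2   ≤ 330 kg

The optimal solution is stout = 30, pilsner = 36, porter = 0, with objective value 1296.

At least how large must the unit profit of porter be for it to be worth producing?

37

At the optimum: bottling uses 138 of 138 (binding); malt uses 330 of 330 (binding).
The binding rows give the dual system: 1·y_bottling + 5·y_malt = 12 and 3·y_bottling + 5·y_malt = 26.
→ y_bottling = 7 and y_malt = 1.
porter enters the basis when its profit ≥ yᵀa₃ = 7·5 + 1·2 = 37.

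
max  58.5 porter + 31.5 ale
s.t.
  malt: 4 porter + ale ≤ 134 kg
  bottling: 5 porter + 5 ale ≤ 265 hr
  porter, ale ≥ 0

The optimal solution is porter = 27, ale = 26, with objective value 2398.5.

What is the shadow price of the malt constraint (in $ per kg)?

Check each constraint at x*: malt 134/134 (tight); bottling 265/265 (tight).
The binding rows give the dual system: 4·y_malt + 5·y_bottling = 58.5 and 1·y_malt + 5·y_bottling = 31.5.
This yields shadow prices y_malt = 9, y_bottling = 4.5.
Shadow price of malt = 9.

9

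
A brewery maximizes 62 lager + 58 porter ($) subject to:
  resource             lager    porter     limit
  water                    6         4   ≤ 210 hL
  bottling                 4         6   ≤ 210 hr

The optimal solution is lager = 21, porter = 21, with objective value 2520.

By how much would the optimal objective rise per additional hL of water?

7

Check each constraint at x*: water 210/210 (tight); bottling 210/210 (tight).
The binding rows give the dual system: 6·y_water + 4·y_bottling = 62 and 4·y_water + 6·y_bottling = 58.
→ y_water = 7 and y_bottling = 5.
Shadow price of water = 7.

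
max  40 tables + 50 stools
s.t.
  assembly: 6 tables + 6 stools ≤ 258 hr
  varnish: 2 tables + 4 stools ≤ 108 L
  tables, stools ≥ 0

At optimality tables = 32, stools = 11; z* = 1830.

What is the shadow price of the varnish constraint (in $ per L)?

5

At the optimum: assembly uses 258 of 258 (binding); varnish uses 108 of 108 (binding).
Dual feasibility on the basic columns requires 6·y_assembly + 2·y_varnish = 40, 6·y_assembly + 4·y_varnish = 50.
This yields shadow prices y_assembly = 5, y_varnish = 5.
Shadow price of varnish = 5.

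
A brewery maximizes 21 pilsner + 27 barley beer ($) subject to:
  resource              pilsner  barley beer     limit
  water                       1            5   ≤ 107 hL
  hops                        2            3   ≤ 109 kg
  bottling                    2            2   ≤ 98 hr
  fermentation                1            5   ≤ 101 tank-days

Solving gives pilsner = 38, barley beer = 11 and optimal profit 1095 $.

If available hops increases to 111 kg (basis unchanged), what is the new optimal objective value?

1107

Check each constraint at x*: water 93/107 (slack 14); hops 109/109 (tight); bottling 98/98 (tight); fermentation 93/101 (slack 8).
Since water, fermentation are not tight, their duals are 0.
From A_Bᵀ y = c: 2·y_hops + 2·y_bottling = 21; 3·y_hops + 2·y_bottling = 27.
→ y_hops = 6 and y_bottling = 4.5.
Δz = y_hops·Δb = 6 × (2) = 12, so new z* = 1095 + 12 = 1107.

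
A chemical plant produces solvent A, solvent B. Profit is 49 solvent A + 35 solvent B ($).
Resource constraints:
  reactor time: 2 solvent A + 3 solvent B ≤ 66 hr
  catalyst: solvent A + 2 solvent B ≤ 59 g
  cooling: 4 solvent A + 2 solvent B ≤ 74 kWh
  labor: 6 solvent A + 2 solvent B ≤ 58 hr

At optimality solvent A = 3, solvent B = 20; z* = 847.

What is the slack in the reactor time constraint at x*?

reactor time used = 2·3 + 3·20 = 66; slack = 66 − 66 = 0.

0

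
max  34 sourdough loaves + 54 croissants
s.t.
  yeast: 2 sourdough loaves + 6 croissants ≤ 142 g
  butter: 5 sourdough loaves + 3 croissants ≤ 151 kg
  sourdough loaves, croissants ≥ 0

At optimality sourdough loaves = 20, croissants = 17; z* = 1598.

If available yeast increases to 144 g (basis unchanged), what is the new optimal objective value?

Both yeast and butter are binding at x*.
From A_Bᵀ y = c: 2·y_yeast + 5·y_butter = 34; 6·y_yeast + 3·y_butter = 54.
Solving: y_yeast = 7, y_butter = 4.
Δz = y_yeast·Δb = 7 × (2) = 14, so new z* = 1598 + 14 = 1612.

1612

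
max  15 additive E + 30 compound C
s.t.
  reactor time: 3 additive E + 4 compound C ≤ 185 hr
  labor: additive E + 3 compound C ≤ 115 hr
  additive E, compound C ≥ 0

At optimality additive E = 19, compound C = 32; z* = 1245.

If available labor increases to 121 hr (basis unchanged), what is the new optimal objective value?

At the optimum: reactor time uses 185 of 185 (binding); labor uses 115 of 115 (binding).
Dual feasibility on the basic columns requires 3·y_reactor time + 1·y_labor = 15, 4·y_reactor time + 3·y_labor = 30.
Solving: y_reactor time = 3, y_labor = 6.
Δz = y_labor·Δb = 6 × (6) = 36, so new z* = 1245 + 36 = 1281.

1281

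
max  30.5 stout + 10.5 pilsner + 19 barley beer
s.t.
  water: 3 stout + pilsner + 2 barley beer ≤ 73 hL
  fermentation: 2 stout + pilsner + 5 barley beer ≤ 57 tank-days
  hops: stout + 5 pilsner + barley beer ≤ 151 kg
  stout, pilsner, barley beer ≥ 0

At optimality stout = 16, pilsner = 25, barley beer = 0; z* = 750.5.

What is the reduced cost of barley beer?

At the optimum: water uses 73 of 73 (binding); fermentation uses 57 of 57 (binding); hops uses 141 of 151 (slack = 10).
Slack constraints have shadow price 0 (complementary slackness).
From A_Bᵀ y = c: 3·y_water + 2·y_fermentation = 30.5; 1·y_water + 1·y_fermentation = 10.5.
→ y_water = 9.5 and y_fermentation = 1.
Reduced cost of barley beer: c₃ − yᵀa₃ = 19 − (9.5·2 + 1·5) = 19 − 24 = -5.

-5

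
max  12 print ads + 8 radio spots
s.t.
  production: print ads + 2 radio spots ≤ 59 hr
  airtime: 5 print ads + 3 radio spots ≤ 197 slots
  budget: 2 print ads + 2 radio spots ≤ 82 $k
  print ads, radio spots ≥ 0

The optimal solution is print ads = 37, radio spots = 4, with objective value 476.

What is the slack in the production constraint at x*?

production used = 1·37 + 2·4 = 45; slack = 59 − 45 = 14.

14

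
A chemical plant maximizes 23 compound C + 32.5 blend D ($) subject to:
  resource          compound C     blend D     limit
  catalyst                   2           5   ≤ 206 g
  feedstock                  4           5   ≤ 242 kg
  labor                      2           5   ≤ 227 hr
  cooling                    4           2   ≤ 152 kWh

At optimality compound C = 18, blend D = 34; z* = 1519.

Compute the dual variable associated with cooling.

0

At the optimum: catalyst uses 206 of 206 (binding); feedstock uses 242 of 242 (binding); labor uses 206 of 227 (slack = 21); cooling uses 140 of 152 (slack = 12).
Since labor, cooling are not tight, their duals are 0.
Dual feasibility on the basic columns requires 2·y_catalyst + 4·y_feedstock = 23, 5·y_catalyst + 5·y_feedstock = 32.5.
Solving: y_catalyst = 1.5, y_feedstock = 5.
Shadow price of cooling = 0.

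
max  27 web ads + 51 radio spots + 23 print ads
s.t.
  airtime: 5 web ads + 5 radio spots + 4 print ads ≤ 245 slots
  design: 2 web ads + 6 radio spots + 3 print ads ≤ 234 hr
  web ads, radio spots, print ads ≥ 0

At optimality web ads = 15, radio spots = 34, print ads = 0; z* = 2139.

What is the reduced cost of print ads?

At the optimum: airtime uses 245 of 245 (binding); design uses 234 of 234 (binding).
Dual feasibility on the basic columns requires 5·y_airtime + 2·y_design = 27, 5·y_airtime + 6·y_design = 51.
Solving: y_airtime = 3, y_design = 6.
Reduced cost of print ads: c₃ − yᵀa₃ = 23 − (3·4 + 6·3) = 23 − 30 = -7.

-7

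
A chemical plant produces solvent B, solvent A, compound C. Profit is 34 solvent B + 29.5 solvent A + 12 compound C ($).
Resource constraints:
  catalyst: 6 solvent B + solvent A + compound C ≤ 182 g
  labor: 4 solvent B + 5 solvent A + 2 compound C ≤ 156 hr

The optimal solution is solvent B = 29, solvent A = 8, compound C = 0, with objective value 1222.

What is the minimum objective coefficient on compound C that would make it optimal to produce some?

13

At the optimum: catalyst uses 182 of 182 (binding); labor uses 156 of 156 (binding).
Dual feasibility on the basic columns requires 6·y_catalyst + 4·y_labor = 34, 1·y_catalyst + 5·y_labor = 29.5.
Solving: y_catalyst = 2, y_labor = 5.5.
compound C enters the basis when its profit ≥ yᵀa₃ = 2·1 + 5.5·2 = 13.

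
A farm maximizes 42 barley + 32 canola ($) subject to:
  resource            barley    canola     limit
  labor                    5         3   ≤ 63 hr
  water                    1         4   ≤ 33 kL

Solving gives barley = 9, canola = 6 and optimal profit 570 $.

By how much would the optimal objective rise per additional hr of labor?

8

At the optimum: labor uses 63 of 63 (binding); water uses 33 of 33 (binding).
Dual feasibility on the basic columns requires 5·y_labor + 1·y_water = 42, 3·y_labor + 4·y_water = 32.
→ y_labor = 8 and y_water = 2.
Shadow price of labor = 8.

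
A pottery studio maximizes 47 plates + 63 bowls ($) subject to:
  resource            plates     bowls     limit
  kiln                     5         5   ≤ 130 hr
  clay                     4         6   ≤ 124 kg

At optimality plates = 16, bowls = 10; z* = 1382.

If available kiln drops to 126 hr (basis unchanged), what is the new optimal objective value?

At the optimum: kiln uses 130 of 130 (binding); clay uses 124 of 124 (binding).
From A_Bᵀ y = c: 5·y_kiln + 4·y_clay = 47; 5·y_kiln + 6·y_clay = 63.
Solving: y_kiln = 3, y_clay = 8.
Δz = y_kiln·Δb = 3 × (-4) = -12, so new z* = 1382 − 12 = 1370.

1370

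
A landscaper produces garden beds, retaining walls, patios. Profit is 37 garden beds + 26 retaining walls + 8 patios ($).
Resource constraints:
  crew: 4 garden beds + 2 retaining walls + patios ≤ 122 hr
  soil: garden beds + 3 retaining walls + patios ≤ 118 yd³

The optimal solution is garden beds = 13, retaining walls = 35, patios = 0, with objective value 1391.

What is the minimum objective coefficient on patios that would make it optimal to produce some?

Check each constraint at x*: crew 122/122 (tight); soil 118/118 (tight).
The binding rows give the dual system: 4·y_crew + 1·y_soil = 37 and 2·y_crew + 3·y_soil = 26.
→ y_crew = 8.5 and y_soil = 3.
patios enters the basis when its profit ≥ yᵀa₃ = 8.5·1 + 3·1 = 11.5.

11.5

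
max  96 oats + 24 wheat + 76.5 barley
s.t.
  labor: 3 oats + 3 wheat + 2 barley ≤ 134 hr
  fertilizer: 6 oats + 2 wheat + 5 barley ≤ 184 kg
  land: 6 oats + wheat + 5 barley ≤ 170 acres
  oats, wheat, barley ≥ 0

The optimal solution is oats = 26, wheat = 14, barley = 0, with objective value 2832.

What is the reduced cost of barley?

Check each constraint at x*: labor 120/134 (slack 14); fertilizer 184/184 (tight); land 170/170 (tight).
Slack constraints have shadow price 0 (complementary slackness).
The binding rows give the dual system: 6·y_fertilizer + 6·y_land = 96 and 2·y_fertilizer + 1·y_land = 24.
This yields shadow prices y_fertilizer = 8, y_land = 8.
Reduced cost of barley: c₃ − yᵀa₃ = 76.5 − (8·5 + 8·5) = 76.5 − 80 = -3.5.

-3.5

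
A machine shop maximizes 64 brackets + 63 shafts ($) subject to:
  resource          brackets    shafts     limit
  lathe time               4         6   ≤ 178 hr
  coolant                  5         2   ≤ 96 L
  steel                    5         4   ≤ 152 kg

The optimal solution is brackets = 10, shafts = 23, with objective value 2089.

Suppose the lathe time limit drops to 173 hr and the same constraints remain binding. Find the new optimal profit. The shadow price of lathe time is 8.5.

Δb = -5, so new z* = 2089 + (8.5)·(-5) = 2089 − 42.5 = 2046.5.

2046.5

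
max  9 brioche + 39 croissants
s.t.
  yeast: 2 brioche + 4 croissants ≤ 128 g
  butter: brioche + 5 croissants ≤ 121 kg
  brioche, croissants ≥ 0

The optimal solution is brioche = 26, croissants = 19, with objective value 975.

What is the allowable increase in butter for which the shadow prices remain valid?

39

Binding constraints: yeast, butter. The basis is B = [[2,4],[1,5]] with det 6.
Per unit increase in butter, x* moves by d = (-0.6667, 0.3333).
The basis stays optimal until brioche reaches 0; allowable increase = 39 kg.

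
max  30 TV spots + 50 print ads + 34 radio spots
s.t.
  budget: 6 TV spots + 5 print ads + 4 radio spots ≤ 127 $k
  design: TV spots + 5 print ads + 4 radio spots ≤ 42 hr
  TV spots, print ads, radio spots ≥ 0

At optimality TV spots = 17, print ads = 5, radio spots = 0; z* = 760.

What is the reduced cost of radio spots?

At the optimum: budget uses 127 of 127 (binding); design uses 42 of 42 (binding).
Dual feasibility on the basic columns requires 6·y_budget + 1·y_design = 30, 5·y_budget + 5·y_design = 50.
Solving: y_budget = 4, y_design = 6.
Reduced cost of radio spots: c₃ − yᵀa₃ = 34 − (4·4 + 6·4) = 34 − 40 = -6.

-6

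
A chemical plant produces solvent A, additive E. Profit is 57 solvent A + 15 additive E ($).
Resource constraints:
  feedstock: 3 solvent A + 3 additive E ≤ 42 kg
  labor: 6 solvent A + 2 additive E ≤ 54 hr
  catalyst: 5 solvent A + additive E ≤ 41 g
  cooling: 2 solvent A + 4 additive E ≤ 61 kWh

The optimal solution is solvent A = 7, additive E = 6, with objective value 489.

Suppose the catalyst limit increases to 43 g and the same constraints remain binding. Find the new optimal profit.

501

Binding: labor and catalyst. Non-binding: feedstock (3 unused), cooling (23 unused).
By complementary slackness, y = 0 for the non-binding constraints.
The binding rows give the dual system: 6·y_labor + 5·y_catalyst = 57 and 2·y_labor + 1·y_catalyst = 15.
Solving: y_labor = 4.5, y_catalyst = 6.
Δz = y_catalyst·Δb = 6 × (2) = 12, so new z* = 489 + 12 = 501.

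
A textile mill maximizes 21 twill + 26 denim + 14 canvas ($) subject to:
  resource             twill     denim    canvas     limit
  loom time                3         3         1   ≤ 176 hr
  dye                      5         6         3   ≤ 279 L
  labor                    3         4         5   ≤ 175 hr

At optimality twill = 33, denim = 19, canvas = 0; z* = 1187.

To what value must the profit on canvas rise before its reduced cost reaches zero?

19

Check each constraint at x*: loom time 156/176 (slack 20); dye 279/279 (tight); labor 175/175 (tight).
Slack constraints have shadow price 0 (complementary slackness).
Dual feasibility on the basic columns requires 5·y_dye + 3·y_labor = 21, 6·y_dye + 4·y_labor = 26.
Solving: y_dye = 3, y_labor = 2.
canvas enters the basis when its profit ≥ yᵀa₃ = 3·3 + 2·5 = 19.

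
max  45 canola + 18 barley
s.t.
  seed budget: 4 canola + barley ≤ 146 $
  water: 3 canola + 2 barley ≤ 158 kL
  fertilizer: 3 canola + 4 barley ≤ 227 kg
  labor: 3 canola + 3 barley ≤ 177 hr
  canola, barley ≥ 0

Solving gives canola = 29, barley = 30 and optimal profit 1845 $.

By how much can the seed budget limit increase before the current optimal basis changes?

Binding constraints: seed budget, labor. The basis is B = [[4,1],[3,3]] with det 9.
Per unit increase in seed budget, x* moves by d = (0.3333, -0.3333).
The basis stays optimal until water becomes binding; allowable increase = 33 $.

33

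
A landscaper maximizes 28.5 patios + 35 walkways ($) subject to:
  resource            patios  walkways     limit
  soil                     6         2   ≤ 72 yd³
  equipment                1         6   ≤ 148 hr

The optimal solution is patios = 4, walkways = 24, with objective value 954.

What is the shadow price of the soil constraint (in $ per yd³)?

At the optimum: soil uses 72 of 72 (binding); equipment uses 148 of 148 (binding).
From A_Bᵀ y = c: 6·y_soil + 1·y_equipment = 28.5; 2·y_soil + 6·y_equipment = 35.
This yields shadow prices y_soil = 4, y_equipment = 4.5.
Shadow price of soil = 4.

4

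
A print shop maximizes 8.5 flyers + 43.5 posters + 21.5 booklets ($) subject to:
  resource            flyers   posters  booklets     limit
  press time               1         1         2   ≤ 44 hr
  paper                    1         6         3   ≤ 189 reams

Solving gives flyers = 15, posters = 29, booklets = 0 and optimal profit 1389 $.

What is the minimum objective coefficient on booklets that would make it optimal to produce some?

Both press time and paper are binding at x*.
From A_Bᵀ y = c: 1·y_press time + 1·y_paper = 8.5; 1·y_press time + 6·y_paper = 43.5.
Solving: y_press time = 1.5, y_paper = 7.
booklets enters the basis when its profit ≥ yᵀa₃ = 1.5·2 + 7·3 = 24.

24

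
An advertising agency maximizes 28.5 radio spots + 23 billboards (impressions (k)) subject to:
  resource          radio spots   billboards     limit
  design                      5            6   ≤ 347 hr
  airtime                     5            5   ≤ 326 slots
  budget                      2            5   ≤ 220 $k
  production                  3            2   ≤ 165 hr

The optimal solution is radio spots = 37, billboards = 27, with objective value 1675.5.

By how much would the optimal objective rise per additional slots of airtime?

Check each constraint at x*: design 347/347 (tight); airtime 320/326 (slack 6); budget 209/220 (slack 11); production 165/165 (tight).
By complementary slackness, y = 0 for the non-binding constraints.
The binding rows give the dual system: 5·y_design + 3·y_production = 28.5 and 6·y_design + 2·y_production = 23.
→ y_design = 1.5 and y_production = 7.
Shadow price of airtime = 0.

0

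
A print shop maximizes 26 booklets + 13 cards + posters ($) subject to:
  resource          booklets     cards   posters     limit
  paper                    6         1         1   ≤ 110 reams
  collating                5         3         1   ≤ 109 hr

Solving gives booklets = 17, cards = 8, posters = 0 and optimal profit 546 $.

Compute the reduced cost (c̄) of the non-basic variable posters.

Both paper and collating are binding at x*.
Dual feasibility on the basic columns requires 6·y_paper + 5·y_collating = 26, 1·y_paper + 3·y_collating = 13.
This yields shadow prices y_paper = 1, y_collating = 4.
Reduced cost of posters: c₃ − yᵀa₃ = 1 − (1·1 + 4·1) = 1 − 5 = -4.

-4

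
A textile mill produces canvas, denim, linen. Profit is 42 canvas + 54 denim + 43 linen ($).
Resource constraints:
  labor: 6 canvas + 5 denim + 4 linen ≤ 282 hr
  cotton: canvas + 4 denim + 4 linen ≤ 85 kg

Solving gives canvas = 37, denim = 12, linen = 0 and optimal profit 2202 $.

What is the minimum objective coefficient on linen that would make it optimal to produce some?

48

Check each constraint at x*: labor 282/282 (tight); cotton 85/85 (tight).
The binding rows give the dual system: 6·y_labor + 1·y_cotton = 42 and 5·y_labor + 4·y_cotton = 54.
→ y_labor = 6 and y_cotton = 6.
linen enters the basis when its profit ≥ yᵀa₃ = 6·4 + 6·4 = 48.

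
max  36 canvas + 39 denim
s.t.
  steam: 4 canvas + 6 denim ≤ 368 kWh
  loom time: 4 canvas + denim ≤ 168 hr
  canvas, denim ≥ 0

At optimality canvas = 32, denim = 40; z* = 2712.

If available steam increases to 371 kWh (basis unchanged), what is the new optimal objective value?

Both steam and loom time are binding at x*.
The binding rows give the dual system: 4·y_steam + 4·y_loom time = 36 and 6·y_steam + 1·y_loom time = 39.
This yields shadow prices y_steam = 6, y_loom time = 3.
Δz = y_steam·Δb = 6 × (3) = 18, so new z* = 2712 + 18 = 2730.

2730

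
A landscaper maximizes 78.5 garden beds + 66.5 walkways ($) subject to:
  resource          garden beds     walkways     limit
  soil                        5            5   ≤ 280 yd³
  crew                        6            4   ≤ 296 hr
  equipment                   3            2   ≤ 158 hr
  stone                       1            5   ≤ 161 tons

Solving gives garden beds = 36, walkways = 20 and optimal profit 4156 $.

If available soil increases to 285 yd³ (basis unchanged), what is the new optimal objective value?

Check each constraint at x*: soil 280/280 (tight); crew 296/296 (tight); equipment 148/158 (slack 10); stone 136/161 (slack 25).
Slack constraints have shadow price 0 (complementary slackness).
The binding rows give the dual system: 5·y_soil + 6·y_crew = 78.5 and 5·y_soil + 4·y_crew = 66.5.
Solving: y_soil = 8.5, y_crew = 6.
Δz = y_soil·Δb = 8.5 × (5) = 42.5, so new z* = 4156 + 42.5 = 4198.5.

4198.5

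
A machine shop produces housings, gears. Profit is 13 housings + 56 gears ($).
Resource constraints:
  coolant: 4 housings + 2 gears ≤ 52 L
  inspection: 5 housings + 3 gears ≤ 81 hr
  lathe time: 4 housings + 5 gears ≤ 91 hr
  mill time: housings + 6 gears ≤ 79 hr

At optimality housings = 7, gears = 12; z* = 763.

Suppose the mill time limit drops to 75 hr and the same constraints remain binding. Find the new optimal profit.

Check each constraint at x*: coolant 52/52 (tight); inspection 71/81 (slack 10); lathe time 88/91 (slack 3); mill time 79/79 (tight).
Since inspection, lathe time are not tight, their duals are 0.
Dual feasibility on the basic columns requires 4·y_coolant + 1·y_mill time = 13, 2·y_coolant + 6·y_mill time = 56.
→ y_coolant = 1 and y_mill time = 9.
Δz = y_mill time·Δb = 9 × (-4) = -36, so new z* = 763 − 36 = 727.

727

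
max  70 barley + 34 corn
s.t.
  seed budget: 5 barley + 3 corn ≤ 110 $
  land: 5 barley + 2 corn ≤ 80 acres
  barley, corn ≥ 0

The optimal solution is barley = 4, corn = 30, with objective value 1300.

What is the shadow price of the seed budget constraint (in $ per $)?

6

Both seed budget and land are binding at x*.
The binding rows give the dual system: 5·y_seed budget + 5·y_land = 70 and 3·y_seed budget + 2·y_land = 34.
→ y_seed budget = 6 and y_land = 8.
Shadow price of seed budget = 6.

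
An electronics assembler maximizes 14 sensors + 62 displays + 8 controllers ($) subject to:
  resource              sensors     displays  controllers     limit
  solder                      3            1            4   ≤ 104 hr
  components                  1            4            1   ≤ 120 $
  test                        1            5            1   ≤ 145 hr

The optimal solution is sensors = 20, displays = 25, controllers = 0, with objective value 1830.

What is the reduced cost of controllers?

At the optimum: solder uses 85 of 104 (slack = 19); components uses 120 of 120 (binding); test uses 145 of 145 (binding).
By complementary slackness, y = 0 for the non-binding constraint.
The binding rows give the dual system: 1·y_components + 1·y_test = 14 and 4·y_components + 5·y_test = 62.
This yields shadow prices y_components = 8, y_test = 6.
Reduced cost of controllers: c₃ − yᵀa₃ = 8 − (8·1 + 6·1) = 8 − 14 = -6.

-6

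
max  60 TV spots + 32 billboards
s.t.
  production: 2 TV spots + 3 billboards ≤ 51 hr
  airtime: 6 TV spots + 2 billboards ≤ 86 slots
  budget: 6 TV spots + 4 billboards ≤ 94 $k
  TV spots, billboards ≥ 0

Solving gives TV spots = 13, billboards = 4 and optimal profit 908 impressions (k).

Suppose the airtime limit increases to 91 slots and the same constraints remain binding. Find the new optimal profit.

928

Binding: airtime and budget. Non-binding: production (13 unused).
Since production is not tight, its dual is 0.
The binding rows give the dual system: 6·y_airtime + 6·y_budget = 60 and 2·y_airtime + 4·y_budget = 32.
This yields shadow prices y_airtime = 4, y_budget = 6.
Δz = y_airtime·Δb = 4 × (5) = 20, so new z* = 908 + 20 = 928.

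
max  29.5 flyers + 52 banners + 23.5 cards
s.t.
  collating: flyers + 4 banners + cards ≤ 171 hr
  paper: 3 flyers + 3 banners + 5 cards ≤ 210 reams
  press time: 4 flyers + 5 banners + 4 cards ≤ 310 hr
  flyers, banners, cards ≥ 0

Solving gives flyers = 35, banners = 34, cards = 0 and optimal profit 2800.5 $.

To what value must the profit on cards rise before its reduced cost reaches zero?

29.5

Check each constraint at x*: collating 171/171 (tight); paper 207/210 (slack 3); press time 310/310 (tight).
By complementary slackness, y = 0 for the non-binding constraint.
Dual feasibility on the basic columns requires 1·y_collating + 4·y_press time = 29.5, 4·y_collating + 5·y_press time = 52.
This yields shadow prices y_collating = 5.5, y_press time = 6.
cards enters the basis when its profit ≥ yᵀa₃ = 5.5·1 + 6·4 = 29.5.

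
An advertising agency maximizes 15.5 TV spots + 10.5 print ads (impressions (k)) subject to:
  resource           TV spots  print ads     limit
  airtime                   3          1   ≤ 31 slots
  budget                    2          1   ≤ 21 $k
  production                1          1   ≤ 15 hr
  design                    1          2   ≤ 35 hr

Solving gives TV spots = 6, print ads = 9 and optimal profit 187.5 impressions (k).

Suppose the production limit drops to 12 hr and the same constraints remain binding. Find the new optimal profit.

At the optimum: airtime uses 27 of 31 (slack = 4); budget uses 21 of 21 (binding); production uses 15 of 15 (binding); design uses 24 of 35 (slack = 11).
By complementary slackness, y = 0 for the non-binding constraints.
From A_Bᵀ y = c: 2·y_budget + 1·y_production = 15.5; 1·y_budget + 1·y_production = 10.5.
Solving: y_budget = 5, y_production = 5.5.
Δz = y_production·Δb = 5.5 × (-3) = -16.5, so new z* = 187.5 − 16.5 = 171.

171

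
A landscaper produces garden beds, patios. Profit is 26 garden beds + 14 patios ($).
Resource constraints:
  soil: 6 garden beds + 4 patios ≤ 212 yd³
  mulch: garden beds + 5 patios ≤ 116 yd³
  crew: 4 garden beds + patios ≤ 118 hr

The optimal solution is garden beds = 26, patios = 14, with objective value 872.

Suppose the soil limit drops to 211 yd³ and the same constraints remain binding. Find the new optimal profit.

At the optimum: soil uses 212 of 212 (binding); mulch uses 96 of 116 (slack = 20); crew uses 118 of 118 (binding).
By complementary slackness, y = 0 for the non-binding constraint.
From A_Bᵀ y = c: 6·y_soil + 4·y_crew = 26; 4·y_soil + 1·y_crew = 14.
Solving: y_soil = 3, y_crew = 2.
Δz = y_soil·Δb = 3 × (-1) = -3, so new z* = 872 − 3 = 869.

869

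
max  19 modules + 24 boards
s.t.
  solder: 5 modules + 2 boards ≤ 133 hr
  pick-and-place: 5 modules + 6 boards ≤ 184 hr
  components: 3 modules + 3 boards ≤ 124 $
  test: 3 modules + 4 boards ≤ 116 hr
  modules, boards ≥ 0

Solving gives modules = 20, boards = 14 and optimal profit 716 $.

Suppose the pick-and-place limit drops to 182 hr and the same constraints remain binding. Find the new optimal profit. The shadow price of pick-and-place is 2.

Δb = -2, so new z* = 716 + (2)·(-2) = 716 − 4 = 712.

712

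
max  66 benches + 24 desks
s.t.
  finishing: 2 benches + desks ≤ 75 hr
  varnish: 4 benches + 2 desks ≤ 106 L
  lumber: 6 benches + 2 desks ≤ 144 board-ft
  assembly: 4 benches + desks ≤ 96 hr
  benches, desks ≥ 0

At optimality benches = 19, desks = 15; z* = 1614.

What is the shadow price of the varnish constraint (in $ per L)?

Binding: varnish and lumber. Non-binding: finishing (22 unused), assembly (5 unused).
By complementary slackness, y = 0 for the non-binding constraints.
The binding rows give the dual system: 4·y_varnish + 6·y_lumber = 66 and 2·y_varnish + 2·y_lumber = 24.
This yields shadow prices y_varnish = 3, y_lumber = 9.
Shadow price of varnish = 3.

3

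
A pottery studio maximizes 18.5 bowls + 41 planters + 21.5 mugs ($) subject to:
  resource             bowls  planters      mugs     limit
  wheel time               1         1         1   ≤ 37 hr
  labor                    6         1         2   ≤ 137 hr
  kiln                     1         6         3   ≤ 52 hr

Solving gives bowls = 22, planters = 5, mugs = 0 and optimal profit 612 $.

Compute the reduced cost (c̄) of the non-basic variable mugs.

-2

At the optimum: wheel time uses 27 of 37 (slack = 10); labor uses 137 of 137 (binding); kiln uses 52 of 52 (binding).
By complementary slackness, y = 0 for the non-binding constraint.
From A_Bᵀ y = c: 6·y_labor + 1·y_kiln = 18.5; 1·y_labor + 6·y_kiln = 41.
→ y_labor = 2 and y_kiln = 6.5.
Reduced cost of mugs: c₃ − yᵀa₃ = 21.5 − (2·2 + 6.5·3) = 21.5 − 23.5 = -2.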